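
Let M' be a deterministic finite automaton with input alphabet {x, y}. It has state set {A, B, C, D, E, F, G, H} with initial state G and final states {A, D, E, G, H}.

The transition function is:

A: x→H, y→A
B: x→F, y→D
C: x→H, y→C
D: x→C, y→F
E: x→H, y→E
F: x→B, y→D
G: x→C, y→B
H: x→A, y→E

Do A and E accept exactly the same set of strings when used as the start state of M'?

Yes

P0 = {A,D,E,G,H} | {B,C,F}.
Refine {A,D,E,G,H} on symbol x: members go to different blocks, giving {A,E,H} and {D,G}.
Split {B,C,F} by δ(·,x) → {B,F} and {C}.
Stable partition: {A,E,H} | {B,F} | {D,G} | {C} — 4 equivalence classes.
A and E lie in the same block of the stable partition, so they are equivalent — no string distinguishes them.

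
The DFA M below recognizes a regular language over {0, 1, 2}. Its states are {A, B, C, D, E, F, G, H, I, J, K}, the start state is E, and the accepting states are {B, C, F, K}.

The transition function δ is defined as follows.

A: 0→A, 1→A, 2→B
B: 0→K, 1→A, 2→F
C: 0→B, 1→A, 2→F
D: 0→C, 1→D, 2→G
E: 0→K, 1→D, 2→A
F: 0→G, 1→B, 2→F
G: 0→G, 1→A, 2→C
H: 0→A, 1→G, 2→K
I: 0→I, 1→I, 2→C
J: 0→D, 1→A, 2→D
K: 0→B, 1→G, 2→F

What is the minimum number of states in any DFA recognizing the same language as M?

First remove the unreachable states {H,I,J}; 8 states remain.
Initial partition by acceptance: {B,C,F,K} | {A,D,E,G}.
Split {B,C,F,K} by δ(·,0) → {B,C,K} and {F}.
On input 0, block {A,D,E,G} splits into {A,G} and {D,E}.
No further refinement is possible. Final partition (4 blocks): {B,C,K} | {A,G} | {F} | {D,E}.

4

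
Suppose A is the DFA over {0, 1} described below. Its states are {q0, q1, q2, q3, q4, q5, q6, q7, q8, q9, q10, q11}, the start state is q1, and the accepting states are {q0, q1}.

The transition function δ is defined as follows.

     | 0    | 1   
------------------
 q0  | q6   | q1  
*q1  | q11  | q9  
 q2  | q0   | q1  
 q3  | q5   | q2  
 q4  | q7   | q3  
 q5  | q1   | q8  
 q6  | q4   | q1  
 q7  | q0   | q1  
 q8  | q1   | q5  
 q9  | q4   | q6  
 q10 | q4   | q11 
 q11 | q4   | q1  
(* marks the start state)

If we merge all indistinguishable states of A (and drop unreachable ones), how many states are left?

Reachable states from the start: {q0,q1,q2,q3,q4,q5,q6,q7,q8,q9,q11}. Unreachable: {q10} — drop them.
P0 = {q0,q1} | {q2,q3,q4,q5,q6,q7,q8,q9,q11}.
On input 1, block {q0,q1} splits into {q0} and {q1}.
On input 0, block {q2,q3,q4,q5,q6,q7,q8,q9,q11} splits into {q3,q4,q6,q9,q11} and {q2,q7} and {q5,q8}.
Refine {q3,q4,q6,q9,q11} on symbol 0: members go to different blocks, giving {q6,q9,q11} and {q3} and {q4}.
Split {q6,q9,q11} by δ(·,1) → {q6,q11} and {q9}.
No further refinement is possible. Final partition (8 blocks): {q0} | {q6,q11} | {q1} | {q2,q7} | {q5,q8} | {q3} | {q4} | {q9}.

8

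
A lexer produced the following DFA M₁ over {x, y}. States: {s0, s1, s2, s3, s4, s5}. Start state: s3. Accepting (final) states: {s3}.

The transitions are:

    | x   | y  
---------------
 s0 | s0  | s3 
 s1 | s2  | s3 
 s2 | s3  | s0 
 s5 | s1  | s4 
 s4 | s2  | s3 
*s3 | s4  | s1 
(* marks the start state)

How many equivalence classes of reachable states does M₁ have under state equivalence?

4

States {s5} cannot be reached from the start state, so discard them.
Initial partition by acceptance: {s3} | {s0,s1,s2,s4}.
Split {s0,s1,s2,s4} by δ(·,x) → {s0,s1,s4} and {s2}.
Split {s0,s1,s4} by δ(·,x) → {s1,s4} and {s0}.
The partition is now stable with 4 blocks: {s3} | {s1,s4} | {s2} | {s0}.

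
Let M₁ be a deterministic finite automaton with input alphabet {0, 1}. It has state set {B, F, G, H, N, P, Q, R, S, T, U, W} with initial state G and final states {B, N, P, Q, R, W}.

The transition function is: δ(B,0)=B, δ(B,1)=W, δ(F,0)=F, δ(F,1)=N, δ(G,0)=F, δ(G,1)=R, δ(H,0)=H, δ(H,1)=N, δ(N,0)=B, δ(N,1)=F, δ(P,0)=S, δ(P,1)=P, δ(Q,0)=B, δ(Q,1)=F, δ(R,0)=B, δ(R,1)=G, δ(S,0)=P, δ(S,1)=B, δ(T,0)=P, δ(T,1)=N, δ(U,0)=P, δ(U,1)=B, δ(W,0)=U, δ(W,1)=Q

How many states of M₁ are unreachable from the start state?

2

Starting at G and following transitions, the reachable set is {B, F, G, N, P, Q, R, S, U, W}. That leaves H, T unreachable — 2 in total.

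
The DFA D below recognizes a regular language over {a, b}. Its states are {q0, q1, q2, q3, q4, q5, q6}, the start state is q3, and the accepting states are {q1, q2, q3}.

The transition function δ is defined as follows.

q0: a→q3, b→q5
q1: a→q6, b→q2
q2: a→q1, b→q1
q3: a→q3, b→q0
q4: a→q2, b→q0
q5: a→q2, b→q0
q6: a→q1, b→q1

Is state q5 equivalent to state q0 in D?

First remove the unreachable states {q4}; 6 states remain.
Initial partition by acceptance: {q1,q2,q3} | {q0,q5,q6}.
On input a, block {q1,q2,q3} splits into {q2,q3} and {q1}.
On input a, block {q2,q3} splits into {q2} and {q3}.
Split {q0,q5,q6} by δ(·,a) → {q0} and {q5} and {q6}.
Stable partition: {q2} | {q0} | {q1} | {q3} | {q5} | {q6} — 6 equivalence classes.
q5 and q0 end up in different blocks, so they are distinguishable. For instance, the string 'ab' is accepted from only q5.

No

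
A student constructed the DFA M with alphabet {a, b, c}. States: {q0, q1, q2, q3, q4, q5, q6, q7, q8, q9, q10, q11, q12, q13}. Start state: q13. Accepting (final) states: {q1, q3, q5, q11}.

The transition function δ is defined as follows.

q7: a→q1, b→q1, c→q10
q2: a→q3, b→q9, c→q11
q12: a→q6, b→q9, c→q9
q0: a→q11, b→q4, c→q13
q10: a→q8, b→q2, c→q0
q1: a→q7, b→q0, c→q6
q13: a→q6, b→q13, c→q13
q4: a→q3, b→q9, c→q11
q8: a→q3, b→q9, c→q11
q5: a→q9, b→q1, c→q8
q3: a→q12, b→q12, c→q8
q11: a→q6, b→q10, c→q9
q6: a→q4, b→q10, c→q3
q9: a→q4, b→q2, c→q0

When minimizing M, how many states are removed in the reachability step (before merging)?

Starting at q13 and following transitions, the reachable set is {q0, q2, q3, q4, q6, q8, q9, q10, q11, q12, q13}. That leaves q1, q5, q7 unreachable — 3 in total.

3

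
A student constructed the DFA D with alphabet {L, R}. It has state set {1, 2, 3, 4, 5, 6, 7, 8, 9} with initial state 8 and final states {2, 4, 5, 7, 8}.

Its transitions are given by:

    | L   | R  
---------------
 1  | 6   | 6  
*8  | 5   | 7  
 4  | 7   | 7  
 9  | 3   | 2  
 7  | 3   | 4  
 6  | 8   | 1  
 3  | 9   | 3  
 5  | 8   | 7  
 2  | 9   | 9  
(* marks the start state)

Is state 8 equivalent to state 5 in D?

States {1,6} cannot be reached from the start state, so discard them.
Start with accepting vs non-accepting: {2,4,5,7,8} | {3,9}.
On input L, block {2,4,5,7,8} splits into {4,5,8} and {2,7}.
Refine {4,5,8} on symbol L: members go to different blocks, giving {5,8} and {4}.
Refine {3,9} on symbol R: members go to different blocks, giving {3} and {9}.
On input L, block {2,7} splits into {2} and {7}.
No further refinement is possible. Final partition (6 blocks): {5,8} | {3} | {2} | {4} | {9} | {7}.
8 and 5 lie in the same block of the stable partition, so they are equivalent — no string distinguishes them.

Yes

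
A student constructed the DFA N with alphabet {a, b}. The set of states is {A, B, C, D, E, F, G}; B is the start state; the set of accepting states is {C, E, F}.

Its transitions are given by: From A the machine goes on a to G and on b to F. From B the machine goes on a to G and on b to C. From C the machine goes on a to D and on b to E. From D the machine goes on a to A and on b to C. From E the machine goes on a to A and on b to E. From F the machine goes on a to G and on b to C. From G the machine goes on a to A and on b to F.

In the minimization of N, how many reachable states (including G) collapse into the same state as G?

All states are reachable from the start state.
Start with accepting vs non-accepting: {C,E,F} | {A,B,D,G}.
No further refinement is possible. Final partition (2 blocks): {C,E,F} | {A,B,D,G}.
The equivalence class containing G is {A,B,D,G}, of size 4.

4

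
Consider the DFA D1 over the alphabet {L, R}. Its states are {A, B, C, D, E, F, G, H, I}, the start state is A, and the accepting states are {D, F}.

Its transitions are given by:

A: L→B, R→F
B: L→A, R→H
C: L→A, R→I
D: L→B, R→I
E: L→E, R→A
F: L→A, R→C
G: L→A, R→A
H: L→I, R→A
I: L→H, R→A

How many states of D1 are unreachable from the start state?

3

No path from A leads to D, E, G; the other 6 states are all reachable.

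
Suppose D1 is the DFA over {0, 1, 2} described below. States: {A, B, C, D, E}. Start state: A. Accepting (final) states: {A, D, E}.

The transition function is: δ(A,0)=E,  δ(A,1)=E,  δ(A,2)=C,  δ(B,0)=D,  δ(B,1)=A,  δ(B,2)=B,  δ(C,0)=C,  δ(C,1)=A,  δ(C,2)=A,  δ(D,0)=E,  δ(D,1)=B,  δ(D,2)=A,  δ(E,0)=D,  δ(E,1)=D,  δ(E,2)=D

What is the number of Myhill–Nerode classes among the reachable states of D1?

5

Every state is reachable, so we keep all 5.
P0 = {A,D,E} | {B,C}.
Refine {A,D,E} on symbol 1: members go to different blocks, giving {A,E} and {D}.
Refine {A,E} on symbol 0: members go to different blocks, giving {A} and {E}.
Split {B,C} by δ(·,0) → {B} and {C}.
Stable partition: {A} | {B} | {D} | {E} | {C} — 5 equivalence classes.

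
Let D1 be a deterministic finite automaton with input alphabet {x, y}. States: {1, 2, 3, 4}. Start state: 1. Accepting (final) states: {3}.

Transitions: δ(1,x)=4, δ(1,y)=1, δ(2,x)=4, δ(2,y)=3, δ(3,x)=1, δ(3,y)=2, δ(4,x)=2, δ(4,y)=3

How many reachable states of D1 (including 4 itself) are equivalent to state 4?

Initial partition by acceptance: {3} | {1,2,4}.
Split {1,2,4} by δ(·,y) → {2,4} and {1}.
No further refinement is possible. Final partition (3 blocks): {3} | {2,4} | {1}.
State 4 belongs to the block {2,4}, which has 2 states.

2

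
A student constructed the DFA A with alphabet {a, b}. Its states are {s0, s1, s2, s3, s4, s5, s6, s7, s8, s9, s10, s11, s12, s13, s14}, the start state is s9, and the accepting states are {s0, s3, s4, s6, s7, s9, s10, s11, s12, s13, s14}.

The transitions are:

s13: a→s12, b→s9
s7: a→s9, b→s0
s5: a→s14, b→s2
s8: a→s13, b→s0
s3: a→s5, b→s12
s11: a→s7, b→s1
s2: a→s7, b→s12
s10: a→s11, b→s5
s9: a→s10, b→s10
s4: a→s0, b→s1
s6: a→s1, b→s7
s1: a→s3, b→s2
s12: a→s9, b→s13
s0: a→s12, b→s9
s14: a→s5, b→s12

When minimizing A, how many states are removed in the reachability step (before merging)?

No path from s9 leads to s4, s6, s8; the other 12 states are all reachable.

3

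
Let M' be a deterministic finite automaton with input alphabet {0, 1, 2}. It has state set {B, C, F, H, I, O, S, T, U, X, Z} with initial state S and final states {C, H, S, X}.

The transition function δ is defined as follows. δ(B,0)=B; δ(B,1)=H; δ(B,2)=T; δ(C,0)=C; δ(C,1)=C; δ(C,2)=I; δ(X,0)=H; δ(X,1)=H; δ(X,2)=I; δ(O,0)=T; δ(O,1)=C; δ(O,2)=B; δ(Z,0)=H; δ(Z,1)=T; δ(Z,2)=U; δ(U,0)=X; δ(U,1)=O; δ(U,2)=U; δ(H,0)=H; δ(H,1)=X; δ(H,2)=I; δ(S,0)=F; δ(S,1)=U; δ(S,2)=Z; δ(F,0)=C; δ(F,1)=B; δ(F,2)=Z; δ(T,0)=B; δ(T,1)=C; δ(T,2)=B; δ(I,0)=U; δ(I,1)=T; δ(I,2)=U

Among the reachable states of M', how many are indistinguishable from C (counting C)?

3

Initial partition by acceptance: {C,H,S,X} | {B,F,I,O,T,U,Z}.
On input 0, block {C,H,S,X} splits into {C,H,X} and {S}.
Refine {B,F,I,O,T,U,Z} on symbol 0: members go to different blocks, giving {B,I,O,T} and {F,U,Z}.
Refine {B,I,O,T} on symbol 0: members go to different blocks, giving {B,O,T} and {I}.
Stable partition: {C,H,X} | {B,O,T} | {S} | {F,U,Z} | {I} — 5 equivalence classes.
The equivalence class containing C is {C,H,X}, of size 3.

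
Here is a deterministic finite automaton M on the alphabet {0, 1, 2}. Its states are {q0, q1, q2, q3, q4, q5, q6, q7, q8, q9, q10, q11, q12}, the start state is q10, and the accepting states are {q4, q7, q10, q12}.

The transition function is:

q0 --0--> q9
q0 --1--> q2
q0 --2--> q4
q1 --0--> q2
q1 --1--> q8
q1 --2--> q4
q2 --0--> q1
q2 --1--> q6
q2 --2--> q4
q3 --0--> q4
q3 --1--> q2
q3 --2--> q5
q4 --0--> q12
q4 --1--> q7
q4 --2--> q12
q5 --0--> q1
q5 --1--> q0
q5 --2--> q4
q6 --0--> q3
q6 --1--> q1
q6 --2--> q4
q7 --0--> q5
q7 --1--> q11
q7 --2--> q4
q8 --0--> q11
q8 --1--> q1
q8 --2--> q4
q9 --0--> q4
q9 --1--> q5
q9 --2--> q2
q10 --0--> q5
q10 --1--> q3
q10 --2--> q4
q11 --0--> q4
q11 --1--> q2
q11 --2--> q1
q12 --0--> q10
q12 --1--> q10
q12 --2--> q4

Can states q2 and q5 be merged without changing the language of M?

Yes

P0 = {q4,q7,q10,q12} | {q0,q1,q2,q3,q5,q6,q8,q9,q11}.
Split {q4,q7,q10,q12} by δ(·,0) → {q4,q12} and {q7,q10}.
Split {q4,q12} by δ(·,0) → {q4} and {q12}.
Split {q0,q1,q2,q3,q5,q6,q8,q9,q11} by δ(·,0) → {q0,q1,q2,q5,q6,q8} and {q3,q9,q11}.
Refine {q0,q1,q2,q5,q6,q8} on symbol 0: members go to different blocks, giving {q0,q6,q8} and {q1,q2,q5}.
No further refinement is possible. Final partition (6 blocks): {q4} | {q0,q6,q8} | {q7,q10} | {q12} | {q3,q9,q11} | {q1,q2,q5}.
q2 and q5 lie in the same block of the stable partition, so they are equivalent — no string distinguishes them.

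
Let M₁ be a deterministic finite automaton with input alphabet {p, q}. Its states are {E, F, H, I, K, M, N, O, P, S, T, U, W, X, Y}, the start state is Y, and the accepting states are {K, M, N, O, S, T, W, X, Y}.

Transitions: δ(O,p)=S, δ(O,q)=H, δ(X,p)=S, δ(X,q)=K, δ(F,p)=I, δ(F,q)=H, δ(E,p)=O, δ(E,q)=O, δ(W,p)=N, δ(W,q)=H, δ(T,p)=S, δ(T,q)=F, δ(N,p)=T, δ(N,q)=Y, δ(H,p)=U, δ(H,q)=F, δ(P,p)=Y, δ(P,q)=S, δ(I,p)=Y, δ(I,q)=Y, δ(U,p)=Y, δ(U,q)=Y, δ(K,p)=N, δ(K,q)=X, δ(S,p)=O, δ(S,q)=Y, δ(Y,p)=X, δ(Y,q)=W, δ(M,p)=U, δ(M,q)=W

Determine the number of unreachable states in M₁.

3

Starting at Y and following transitions, the reachable set is {F, H, I, K, N, O, S, T, U, W, X, Y}. That leaves E, M, P unreachable — 3 in total.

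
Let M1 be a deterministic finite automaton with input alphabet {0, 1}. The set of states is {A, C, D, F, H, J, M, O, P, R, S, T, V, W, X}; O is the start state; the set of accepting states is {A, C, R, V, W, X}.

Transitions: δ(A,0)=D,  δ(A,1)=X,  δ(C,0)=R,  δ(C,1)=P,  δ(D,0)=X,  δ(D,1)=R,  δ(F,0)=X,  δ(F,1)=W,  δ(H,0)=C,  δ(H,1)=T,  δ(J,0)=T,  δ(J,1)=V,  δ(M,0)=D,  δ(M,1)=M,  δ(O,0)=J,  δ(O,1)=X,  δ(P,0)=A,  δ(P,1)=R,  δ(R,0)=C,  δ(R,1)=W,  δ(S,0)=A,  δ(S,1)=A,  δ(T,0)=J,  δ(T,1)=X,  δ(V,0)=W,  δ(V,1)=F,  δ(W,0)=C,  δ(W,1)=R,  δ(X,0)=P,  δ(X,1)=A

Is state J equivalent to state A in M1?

Reachable states from the start: {A,C,D,F,J,O,P,R,T,V,W,X}. Unreachable: {H,M,S} — drop them.
Start with accepting vs non-accepting: {A,C,R,V,W,X} | {D,F,J,O,P,T}.
Refine {A,C,R,V,W,X} on symbol 0: members go to different blocks, giving {C,R,V,W} and {A,X}.
Refine {C,R,V,W} on symbol 1: members go to different blocks, giving {R,W} and {C,V}.
Split {D,F,J,O,P,T} by δ(·,0) → {D,F,P} and {J,O,T}.
Split {J,O,T} by δ(·,1) → {O,T} and {J}.
No further refinement is possible. Final partition (6 blocks): {R,W} | {D,F,P} | {A,X} | {C,V} | {O,T} | {J}.
J and A end up in different blocks, so they are distinguishable. For instance, the string 'ε' is accepted from only A.

No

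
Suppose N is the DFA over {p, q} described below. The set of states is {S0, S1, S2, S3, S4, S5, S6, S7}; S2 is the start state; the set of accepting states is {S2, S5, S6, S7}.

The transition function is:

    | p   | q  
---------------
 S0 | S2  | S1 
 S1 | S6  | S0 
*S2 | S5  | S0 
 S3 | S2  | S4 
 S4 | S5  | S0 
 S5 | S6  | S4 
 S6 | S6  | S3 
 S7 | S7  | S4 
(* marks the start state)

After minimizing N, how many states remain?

Reachable states from the start: {S0,S1,S2,S3,S4,S5,S6}. Unreachable: {S7} — drop them.
Initial partition by acceptance: {S2,S5,S6} | {S0,S1,S3,S4}.
Stable partition: {S2,S5,S6} | {S0,S1,S3,S4} — 2 equivalence classes.

2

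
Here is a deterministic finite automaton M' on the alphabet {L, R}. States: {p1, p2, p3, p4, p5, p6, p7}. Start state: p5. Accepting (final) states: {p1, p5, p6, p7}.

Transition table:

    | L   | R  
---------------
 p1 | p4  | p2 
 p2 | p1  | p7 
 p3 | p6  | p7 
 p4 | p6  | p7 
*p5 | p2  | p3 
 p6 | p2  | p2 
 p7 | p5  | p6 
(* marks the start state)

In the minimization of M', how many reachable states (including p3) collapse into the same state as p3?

Every state is reachable, so we keep all 7.
P0 = {p1,p5,p6,p7} | {p2,p3,p4}.
Refine {p1,p5,p6,p7} on symbol L: members go to different blocks, giving {p1,p5,p6} and {p7}.
No further refinement is possible. Final partition (3 blocks): {p1,p5,p6} | {p2,p3,p4} | {p7}.
State p3 belongs to the block {p2,p3,p4}, which has 3 states.

3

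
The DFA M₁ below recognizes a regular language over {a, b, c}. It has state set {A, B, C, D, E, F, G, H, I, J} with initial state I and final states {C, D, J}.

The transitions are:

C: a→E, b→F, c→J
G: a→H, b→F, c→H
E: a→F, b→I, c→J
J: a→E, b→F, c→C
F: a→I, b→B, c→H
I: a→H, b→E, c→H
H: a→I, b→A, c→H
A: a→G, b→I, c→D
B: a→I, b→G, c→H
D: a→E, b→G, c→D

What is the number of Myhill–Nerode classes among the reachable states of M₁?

Every state is reachable, so we keep all 10.
Initial partition by acceptance: {C,D,J} | {A,B,E,F,G,H,I}.
Refine {A,B,E,F,G,H,I} on symbol c: members go to different blocks, giving {B,F,G,H,I} and {A,E}.
Refine {B,F,G,H,I} on symbol b: members go to different blocks, giving {B,F,G} and {H,I}.
Stable partition: {C,D,J} | {B,F,G} | {A,E} | {H,I} — 4 equivalence classes.

4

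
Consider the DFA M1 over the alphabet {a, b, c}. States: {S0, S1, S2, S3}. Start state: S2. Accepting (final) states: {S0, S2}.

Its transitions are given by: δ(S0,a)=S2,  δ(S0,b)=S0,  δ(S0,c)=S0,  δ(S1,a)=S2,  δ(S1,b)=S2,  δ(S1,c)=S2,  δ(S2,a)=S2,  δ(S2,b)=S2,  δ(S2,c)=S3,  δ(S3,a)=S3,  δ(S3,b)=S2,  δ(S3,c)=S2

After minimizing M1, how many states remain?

Reachable states from the start: {S2,S3}. Unreachable: {S0,S1} — drop them.
P0 = {S2} | {S3}.
No further refinement is possible. Final partition (2 blocks): {S2} | {S3}.

2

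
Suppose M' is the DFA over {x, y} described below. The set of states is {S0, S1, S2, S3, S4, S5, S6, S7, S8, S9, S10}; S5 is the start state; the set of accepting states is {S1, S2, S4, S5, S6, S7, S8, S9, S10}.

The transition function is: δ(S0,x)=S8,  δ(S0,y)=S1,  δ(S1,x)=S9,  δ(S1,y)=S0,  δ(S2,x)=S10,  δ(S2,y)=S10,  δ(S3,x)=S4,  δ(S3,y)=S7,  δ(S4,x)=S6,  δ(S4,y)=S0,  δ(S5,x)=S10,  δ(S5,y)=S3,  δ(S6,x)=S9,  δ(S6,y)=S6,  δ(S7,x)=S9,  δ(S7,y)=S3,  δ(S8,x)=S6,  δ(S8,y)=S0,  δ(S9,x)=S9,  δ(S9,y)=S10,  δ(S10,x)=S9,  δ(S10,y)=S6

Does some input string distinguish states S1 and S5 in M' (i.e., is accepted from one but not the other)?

Reachable states from the start: {S0,S1,S3,S4,S5,S6,S7,S8,S9,S10}. Unreachable: {S2} — drop them.
Start with accepting vs non-accepting: {S1,S4,S5,S6,S7,S8,S9,S10} | {S0,S3}.
On input y, block {S1,S4,S5,S6,S7,S8,S9,S10} splits into {S1,S4,S5,S7,S8} and {S6,S9,S10}.
No further refinement is possible. Final partition (3 blocks): {S1,S4,S5,S7,S8} | {S0,S3} | {S6,S9,S10}.
S1 and S5 lie in the same block of the stable partition, so they are equivalent — no string distinguishes them.

No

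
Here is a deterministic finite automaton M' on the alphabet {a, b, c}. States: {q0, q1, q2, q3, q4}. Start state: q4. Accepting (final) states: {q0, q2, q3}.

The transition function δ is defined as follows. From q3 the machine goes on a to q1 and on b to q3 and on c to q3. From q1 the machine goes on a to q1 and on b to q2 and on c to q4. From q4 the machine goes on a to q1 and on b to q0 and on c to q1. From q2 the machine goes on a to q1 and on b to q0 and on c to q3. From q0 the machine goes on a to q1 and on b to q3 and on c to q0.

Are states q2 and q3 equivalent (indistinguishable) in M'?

Every state is reachable, so we keep all 5.
Start with accepting vs non-accepting: {q0,q2,q3} | {q1,q4}.
Stable partition: {q0,q2,q3} | {q1,q4} — 2 equivalence classes.
q2 and q3 lie in the same block of the stable partition, so they are equivalent — no string distinguishes them.

Yes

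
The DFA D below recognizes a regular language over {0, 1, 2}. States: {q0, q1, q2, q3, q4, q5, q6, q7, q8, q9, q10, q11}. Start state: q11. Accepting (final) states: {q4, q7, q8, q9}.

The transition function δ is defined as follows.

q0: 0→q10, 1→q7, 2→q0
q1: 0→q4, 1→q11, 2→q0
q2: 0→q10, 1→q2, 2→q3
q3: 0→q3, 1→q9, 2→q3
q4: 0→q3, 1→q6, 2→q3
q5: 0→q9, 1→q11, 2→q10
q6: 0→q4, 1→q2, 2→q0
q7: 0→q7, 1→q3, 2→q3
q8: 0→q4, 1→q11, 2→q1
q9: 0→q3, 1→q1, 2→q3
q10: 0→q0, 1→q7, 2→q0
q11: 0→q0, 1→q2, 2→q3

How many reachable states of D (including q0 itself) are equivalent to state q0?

2

Reachable states from the start: {q0,q1,q2,q3,q4,q6,q7,q9,q10,q11}. Unreachable: {q5,q8} — drop them.
Start with accepting vs non-accepting: {q4,q7,q9} | {q0,q1,q2,q3,q6,q10,q11}.
On input 0, block {q4,q7,q9} splits into {q4,q9} and {q7}.
On input 0, block {q0,q1,q2,q3,q6,q10,q11} splits into {q0,q2,q3,q10,q11} and {q1,q6}.
Refine {q0,q2,q3,q10,q11} on symbol 1: members go to different blocks, giving {q0,q10} and {q2,q11} and {q3}.
No further refinement is possible. Final partition (6 blocks): {q4,q9} | {q0,q10} | {q7} | {q1,q6} | {q2,q11} | {q3}.
The equivalence class containing q0 is {q0,q10}, of size 2.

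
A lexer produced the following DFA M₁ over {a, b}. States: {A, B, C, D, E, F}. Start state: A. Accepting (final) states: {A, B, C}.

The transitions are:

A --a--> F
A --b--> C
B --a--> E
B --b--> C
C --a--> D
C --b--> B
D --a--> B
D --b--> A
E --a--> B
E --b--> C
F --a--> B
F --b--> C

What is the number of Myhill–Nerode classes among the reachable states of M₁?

P0 = {A,B,C} | {D,E,F}.
No further refinement is possible. Final partition (2 blocks): {A,B,C} | {D,E,F}.

2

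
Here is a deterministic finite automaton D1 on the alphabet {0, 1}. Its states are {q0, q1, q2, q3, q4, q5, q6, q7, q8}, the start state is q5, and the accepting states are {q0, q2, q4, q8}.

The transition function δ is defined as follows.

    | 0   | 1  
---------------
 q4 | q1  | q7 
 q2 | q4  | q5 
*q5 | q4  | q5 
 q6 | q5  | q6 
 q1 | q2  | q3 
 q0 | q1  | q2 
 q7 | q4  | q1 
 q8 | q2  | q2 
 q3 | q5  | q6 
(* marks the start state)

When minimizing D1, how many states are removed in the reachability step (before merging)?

2

BFS from q5 reaches {q1, q2, q3, q4, q5, q6, q7}; the 2 state(s) q0, q8 are never visited.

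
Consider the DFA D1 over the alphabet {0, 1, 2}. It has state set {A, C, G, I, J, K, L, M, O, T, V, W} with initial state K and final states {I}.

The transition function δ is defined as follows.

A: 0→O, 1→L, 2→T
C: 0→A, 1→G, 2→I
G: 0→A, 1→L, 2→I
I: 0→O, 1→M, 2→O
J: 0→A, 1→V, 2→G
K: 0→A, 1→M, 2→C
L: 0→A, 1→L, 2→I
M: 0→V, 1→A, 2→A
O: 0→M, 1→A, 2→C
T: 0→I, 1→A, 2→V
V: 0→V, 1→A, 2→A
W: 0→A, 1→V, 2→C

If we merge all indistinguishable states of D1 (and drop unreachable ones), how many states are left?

Reachable states from the start: {A,C,G,I,K,L,M,O,T,V}. Unreachable: {J,W} — drop them.
Start with accepting vs non-accepting: {I} | {A,C,G,K,L,M,O,T,V}.
On input 0, block {A,C,G,K,L,M,O,T,V} splits into {A,C,G,K,L,M,O,V} and {T}.
Split {A,C,G,K,L,M,O,V} by δ(·,2) → {K,M,O,V} and {C,G,L} and {A}.
Refine {K,M,O,V} on symbol 0: members go to different blocks, giving {M,O,V} and {K}.
Split {M,O,V} by δ(·,2) → {M,V} and {O}.
Stable partition: {I} | {M,V} | {T} | {C,G,L} | {A} | {K} | {O} — 7 equivalence classes.

7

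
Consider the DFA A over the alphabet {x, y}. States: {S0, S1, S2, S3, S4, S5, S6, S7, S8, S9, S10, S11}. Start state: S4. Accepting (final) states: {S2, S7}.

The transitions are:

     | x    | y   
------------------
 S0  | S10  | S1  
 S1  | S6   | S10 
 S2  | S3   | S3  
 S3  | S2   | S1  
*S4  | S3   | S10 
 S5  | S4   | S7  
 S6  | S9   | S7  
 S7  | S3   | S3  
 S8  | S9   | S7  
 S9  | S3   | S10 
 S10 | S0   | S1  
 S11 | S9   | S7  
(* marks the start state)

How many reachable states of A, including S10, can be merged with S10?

2

States {S5,S8,S11} cannot be reached from the start state, so discard them.
Start with accepting vs non-accepting: {S2,S7} | {S0,S1,S3,S4,S6,S9,S10}.
Refine {S0,S1,S3,S4,S6,S9,S10} on symbol x: members go to different blocks, giving {S0,S1,S4,S6,S9,S10} and {S3}.
Split {S0,S1,S4,S6,S9,S10} by δ(·,x) → {S0,S1,S6,S10} and {S4,S9}.
On input x, block {S0,S1,S6,S10} splits into {S0,S1,S10} and {S6}.
Refine {S0,S1,S10} on symbol x: members go to different blocks, giving {S0,S10} and {S1}.
Stable partition: {S2,S7} | {S0,S10} | {S3} | {S4,S9} | {S6} | {S1} — 6 equivalence classes.
State S10 belongs to the block {S0,S10}, which has 2 states.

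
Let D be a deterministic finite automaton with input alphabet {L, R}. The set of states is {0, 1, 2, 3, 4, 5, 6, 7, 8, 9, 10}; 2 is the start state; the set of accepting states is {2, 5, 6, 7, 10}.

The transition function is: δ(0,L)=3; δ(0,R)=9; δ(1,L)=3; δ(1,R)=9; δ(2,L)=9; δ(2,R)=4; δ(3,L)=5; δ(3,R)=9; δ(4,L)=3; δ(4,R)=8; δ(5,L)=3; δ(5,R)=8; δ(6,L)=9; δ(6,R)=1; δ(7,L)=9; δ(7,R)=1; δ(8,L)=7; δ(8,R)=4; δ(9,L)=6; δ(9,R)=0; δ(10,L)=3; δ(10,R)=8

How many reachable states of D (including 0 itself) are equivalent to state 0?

First remove the unreachable states {10}; 10 states remain.
Initial partition by acceptance: {2,5,6,7} | {0,1,3,4,8,9}.
Refine {0,1,3,4,8,9} on symbol L: members go to different blocks, giving {0,1,4} and {3,8,9}.
Refine {2,5,6,7} on symbol R: members go to different blocks, giving {2,6,7} and {5}.
Refine {3,8,9} on symbol L: members go to different blocks, giving {8,9} and {3}.
Stable partition: {2,6,7} | {0,1,4} | {8,9} | {5} | {3} — 5 equivalence classes.
State 0 belongs to the block {0,1,4}, which has 3 states.

3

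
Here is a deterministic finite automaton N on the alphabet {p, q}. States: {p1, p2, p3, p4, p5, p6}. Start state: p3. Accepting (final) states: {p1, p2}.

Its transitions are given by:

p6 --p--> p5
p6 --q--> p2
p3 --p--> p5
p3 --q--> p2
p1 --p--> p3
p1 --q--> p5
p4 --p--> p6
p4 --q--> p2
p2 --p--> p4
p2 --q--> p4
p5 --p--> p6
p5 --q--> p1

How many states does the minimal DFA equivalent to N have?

2

All states are reachable from the start state.
Initial partition by acceptance: {p1,p2} | {p3,p4,p5,p6}.
Stable partition: {p1,p2} | {p3,p4,p5,p6} — 2 equivalence classes.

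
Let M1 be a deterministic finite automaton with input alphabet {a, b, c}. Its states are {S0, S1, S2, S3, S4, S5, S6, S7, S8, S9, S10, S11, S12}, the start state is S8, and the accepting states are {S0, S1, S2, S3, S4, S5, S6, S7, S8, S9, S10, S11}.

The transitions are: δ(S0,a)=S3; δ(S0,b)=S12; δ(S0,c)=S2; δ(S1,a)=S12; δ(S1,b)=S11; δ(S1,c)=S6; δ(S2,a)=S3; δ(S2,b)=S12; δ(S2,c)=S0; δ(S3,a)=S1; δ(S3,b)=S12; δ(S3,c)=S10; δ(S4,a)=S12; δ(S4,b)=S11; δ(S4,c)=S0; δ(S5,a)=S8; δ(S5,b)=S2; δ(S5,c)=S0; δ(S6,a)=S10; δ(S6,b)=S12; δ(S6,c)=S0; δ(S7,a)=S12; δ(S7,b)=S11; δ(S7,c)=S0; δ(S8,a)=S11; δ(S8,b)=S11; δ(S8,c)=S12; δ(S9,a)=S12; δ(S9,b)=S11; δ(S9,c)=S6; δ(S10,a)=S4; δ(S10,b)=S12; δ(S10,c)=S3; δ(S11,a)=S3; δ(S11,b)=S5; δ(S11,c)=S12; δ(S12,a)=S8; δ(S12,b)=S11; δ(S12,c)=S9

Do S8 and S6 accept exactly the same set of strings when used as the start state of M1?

Reachable states from the start: {S0,S1,S2,S3,S4,S5,S6,S8,S9,S10,S11,S12}. Unreachable: {S7} — drop them.
Initial partition by acceptance: {S0,S1,S2,S3,S4,S5,S6,S8,S9,S10,S11} | {S12}.
Split {S0,S1,S2,S3,S4,S5,S6,S8,S9,S10,S11} by δ(·,a) → {S0,S2,S3,S5,S6,S8,S10,S11} and {S1,S4,S9}.
On input a, block {S0,S2,S3,S5,S6,S8,S10,S11} splits into {S0,S2,S5,S6,S8,S11} and {S3,S10}.
On input a, block {S0,S2,S5,S6,S8,S11} splits into {S0,S2,S6,S11} and {S5,S8}.
Refine {S0,S2,S6,S11} on symbol b: members go to different blocks, giving {S0,S2,S6} and {S11}.
Refine {S5,S8} on symbol a: members go to different blocks, giving {S5} and {S8}.
No further refinement is possible. Final partition (7 blocks): {S0,S2,S6} | {S12} | {S1,S4,S9} | {S3,S10} | {S5} | {S11} | {S8}.
S8 and S6 end up in different blocks, so they are distinguishable. For instance, the string 'b' is accepted from only S8.

No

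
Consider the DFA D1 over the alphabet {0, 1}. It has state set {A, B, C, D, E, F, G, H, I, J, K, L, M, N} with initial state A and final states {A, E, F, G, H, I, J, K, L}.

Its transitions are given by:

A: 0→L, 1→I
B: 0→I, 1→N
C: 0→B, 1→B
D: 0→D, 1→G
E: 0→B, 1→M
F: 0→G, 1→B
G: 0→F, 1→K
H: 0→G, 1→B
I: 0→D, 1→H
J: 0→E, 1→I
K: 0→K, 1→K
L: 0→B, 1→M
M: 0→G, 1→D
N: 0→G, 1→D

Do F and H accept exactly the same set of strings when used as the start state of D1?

States {C,E,J} cannot be reached from the start state, so discard them.
P0 = {A,F,G,H,I,K,L} | {B,D,M,N}.
Split {A,F,G,H,I,K,L} by δ(·,0) → {A,F,G,H,K} and {I,L}.
On input 0, block {A,F,G,H,K} splits into {F,G,H,K} and {A}.
Refine {F,G,H,K} on symbol 1: members go to different blocks, giving {F,H} and {G,K}.
On input 0, block {B,D,M,N} splits into {M,N} and {B} and {D}.
Refine {I,L} on symbol 0: members go to different blocks, giving {I} and {L}.
Refine {G,K} on symbol 0: members go to different blocks, giving {G} and {K}.
Stable partition: {F,H} | {M,N} | {I} | {A} | {G} | {B} | {D} | {L} | {K} — 9 equivalence classes.
F and H lie in the same block of the stable partition, so they are equivalent — no string distinguishes them.

Yes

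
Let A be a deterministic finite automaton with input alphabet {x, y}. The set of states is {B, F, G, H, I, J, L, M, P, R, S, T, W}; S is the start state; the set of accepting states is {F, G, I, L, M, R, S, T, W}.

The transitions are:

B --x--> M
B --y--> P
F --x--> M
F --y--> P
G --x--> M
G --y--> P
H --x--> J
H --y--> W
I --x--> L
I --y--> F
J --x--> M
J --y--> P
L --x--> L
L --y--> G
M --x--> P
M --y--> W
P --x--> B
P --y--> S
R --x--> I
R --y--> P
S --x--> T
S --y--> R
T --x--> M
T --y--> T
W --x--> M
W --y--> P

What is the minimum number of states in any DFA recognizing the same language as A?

8

Reachable states from the start: {B,F,G,I,L,M,P,R,S,T,W}. Unreachable: {H,J} — drop them.
P0 = {F,G,I,L,M,R,S,T,W} | {B,P}.
On input x, block {F,G,I,L,M,R,S,T,W} splits into {F,G,I,L,R,S,T,W} and {M}.
On input x, block {F,G,I,L,R,S,T,W} splits into {I,L,R,S} and {F,G,T,W}.
Refine {I,L,R,S} on symbol x: members go to different blocks, giving {I,L,R} and {S}.
Refine {I,L,R} on symbol y: members go to different blocks, giving {I,L} and {R}.
Split {B,P} by δ(·,x) → {P} and {B}.
Refine {F,G,T,W} on symbol y: members go to different blocks, giving {F,G,W} and {T}.
The partition is now stable with 8 blocks: {I,L} | {P} | {M} | {F,G,W} | {S} | {R} | {B} | {T}.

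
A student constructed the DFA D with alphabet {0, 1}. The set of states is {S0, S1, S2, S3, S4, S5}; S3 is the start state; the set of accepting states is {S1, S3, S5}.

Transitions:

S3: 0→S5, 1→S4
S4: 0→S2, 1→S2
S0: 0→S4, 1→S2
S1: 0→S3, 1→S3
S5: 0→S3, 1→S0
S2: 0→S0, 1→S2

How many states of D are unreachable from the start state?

1

BFS from S3 reaches {S0, S2, S3, S4, S5}; the 1 state(s) S1 are never visited.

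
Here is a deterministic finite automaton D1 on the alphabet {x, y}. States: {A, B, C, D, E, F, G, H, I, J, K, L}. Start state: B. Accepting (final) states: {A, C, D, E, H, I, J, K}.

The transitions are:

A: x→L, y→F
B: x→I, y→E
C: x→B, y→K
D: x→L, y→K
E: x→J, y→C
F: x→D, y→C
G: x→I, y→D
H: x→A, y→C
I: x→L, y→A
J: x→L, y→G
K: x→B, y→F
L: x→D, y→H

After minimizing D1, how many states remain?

5

P0 = {A,C,D,E,H,I,J,K} | {B,F,G,L}.
Refine {A,C,D,E,H,I,J,K} on symbol x: members go to different blocks, giving {A,C,D,I,J,K} and {E,H}.
On input y, block {A,C,D,I,J,K} splits into {A,J,K} and {C,D,I}.
Refine {B,F,G,L} on symbol y: members go to different blocks, giving {B,L} and {F,G}.
The partition is now stable with 5 blocks: {A,J,K} | {B,L} | {E,H} | {C,D,I} | {F,G}.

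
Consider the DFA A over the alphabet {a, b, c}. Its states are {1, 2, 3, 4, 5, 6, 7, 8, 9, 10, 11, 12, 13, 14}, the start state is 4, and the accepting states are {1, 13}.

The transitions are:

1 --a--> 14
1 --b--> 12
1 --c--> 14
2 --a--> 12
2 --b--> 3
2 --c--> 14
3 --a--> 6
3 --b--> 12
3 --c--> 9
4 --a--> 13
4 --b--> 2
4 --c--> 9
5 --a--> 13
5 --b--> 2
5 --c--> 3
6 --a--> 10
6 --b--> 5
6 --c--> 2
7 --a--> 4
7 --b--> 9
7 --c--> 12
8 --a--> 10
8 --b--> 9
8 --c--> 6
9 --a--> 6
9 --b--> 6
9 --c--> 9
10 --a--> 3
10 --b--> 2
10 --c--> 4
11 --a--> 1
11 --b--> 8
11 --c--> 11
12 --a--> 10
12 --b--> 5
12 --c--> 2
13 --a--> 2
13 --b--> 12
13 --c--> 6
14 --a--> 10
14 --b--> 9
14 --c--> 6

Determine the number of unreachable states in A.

4

Starting at 4 and following transitions, the reachable set is {2, 3, 4, 5, 6, 9, 10, 12, 13, 14}. That leaves 1, 7, 8, 11 unreachable — 4 in total.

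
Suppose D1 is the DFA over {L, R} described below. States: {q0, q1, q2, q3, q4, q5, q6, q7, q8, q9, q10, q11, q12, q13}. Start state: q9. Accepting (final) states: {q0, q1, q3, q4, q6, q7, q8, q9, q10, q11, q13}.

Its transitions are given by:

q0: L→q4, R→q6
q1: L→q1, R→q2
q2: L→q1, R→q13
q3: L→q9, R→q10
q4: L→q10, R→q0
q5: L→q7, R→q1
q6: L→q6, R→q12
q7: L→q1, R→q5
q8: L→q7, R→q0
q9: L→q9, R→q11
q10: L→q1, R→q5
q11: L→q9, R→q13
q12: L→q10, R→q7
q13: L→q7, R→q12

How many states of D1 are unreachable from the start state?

5

BFS from q9 reaches {q1, q2, q5, q7, q9, q10, q11, q12, q13}; the 5 state(s) q0, q3, q4, q6, q8 are never visited.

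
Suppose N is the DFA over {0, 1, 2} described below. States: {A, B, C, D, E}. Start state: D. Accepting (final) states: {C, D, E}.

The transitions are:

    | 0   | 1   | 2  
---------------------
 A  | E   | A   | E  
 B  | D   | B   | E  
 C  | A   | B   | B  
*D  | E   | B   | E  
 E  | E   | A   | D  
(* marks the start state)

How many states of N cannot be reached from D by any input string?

BFS from D reaches {A, B, D, E}; the 1 state(s) C are never visited.

1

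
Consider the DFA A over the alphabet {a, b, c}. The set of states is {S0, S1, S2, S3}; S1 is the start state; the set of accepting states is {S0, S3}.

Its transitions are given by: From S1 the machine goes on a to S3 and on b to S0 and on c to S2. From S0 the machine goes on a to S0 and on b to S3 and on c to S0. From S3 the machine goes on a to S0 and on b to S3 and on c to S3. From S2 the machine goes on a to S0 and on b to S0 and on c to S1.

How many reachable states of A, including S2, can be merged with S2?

Initial partition by acceptance: {S0,S3} | {S1,S2}.
Stable partition: {S0,S3} | {S1,S2} — 2 equivalence classes.
The equivalence class containing S2 is {S1,S2}, of size 2.

2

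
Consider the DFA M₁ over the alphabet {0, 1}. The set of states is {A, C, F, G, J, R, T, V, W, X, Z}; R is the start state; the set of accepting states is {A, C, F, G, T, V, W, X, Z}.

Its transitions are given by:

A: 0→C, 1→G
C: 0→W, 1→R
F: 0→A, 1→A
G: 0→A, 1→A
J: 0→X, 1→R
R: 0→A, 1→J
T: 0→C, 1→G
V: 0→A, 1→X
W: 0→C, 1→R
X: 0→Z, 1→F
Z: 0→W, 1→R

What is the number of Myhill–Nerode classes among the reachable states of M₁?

First remove the unreachable states {T,V}; 9 states remain.
Initial partition by acceptance: {A,C,F,G,W,X,Z} | {J,R}.
Refine {A,C,F,G,W,X,Z} on symbol 1: members go to different blocks, giving {A,F,G,X} and {C,W,Z}.
On input 0, block {A,F,G,X} splits into {A,X} and {F,G}.
No further refinement is possible. Final partition (4 blocks): {A,X} | {J,R} | {C,W,Z} | {F,G}.

4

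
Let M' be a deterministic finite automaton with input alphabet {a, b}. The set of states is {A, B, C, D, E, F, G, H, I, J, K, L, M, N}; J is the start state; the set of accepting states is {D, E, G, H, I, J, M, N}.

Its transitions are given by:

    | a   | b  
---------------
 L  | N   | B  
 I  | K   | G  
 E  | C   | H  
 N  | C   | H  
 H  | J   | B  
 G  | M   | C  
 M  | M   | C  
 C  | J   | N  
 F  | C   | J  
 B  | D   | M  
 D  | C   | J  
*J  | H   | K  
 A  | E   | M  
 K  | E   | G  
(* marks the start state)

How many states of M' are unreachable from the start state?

4

Starting at J and following transitions, the reachable set is {B, C, D, E, G, H, J, K, M, N}. That leaves A, F, I, L unreachable — 4 in total.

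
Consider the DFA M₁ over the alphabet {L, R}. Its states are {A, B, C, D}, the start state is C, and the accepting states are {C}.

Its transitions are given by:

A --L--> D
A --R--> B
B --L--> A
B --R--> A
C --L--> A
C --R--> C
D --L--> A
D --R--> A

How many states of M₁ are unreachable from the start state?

Exploring from C, all states are eventually visited, so none are unreachable.

0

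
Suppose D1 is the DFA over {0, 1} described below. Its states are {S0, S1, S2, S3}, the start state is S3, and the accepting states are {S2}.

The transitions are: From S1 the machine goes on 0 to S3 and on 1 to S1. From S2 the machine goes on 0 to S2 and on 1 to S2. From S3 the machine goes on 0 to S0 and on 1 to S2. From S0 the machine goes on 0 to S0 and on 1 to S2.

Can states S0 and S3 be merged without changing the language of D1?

Yes

Reachable states from the start: {S0,S2,S3}. Unreachable: {S1} — drop them.
Initial partition by acceptance: {S2} | {S0,S3}.
The partition is now stable with 2 blocks: {S2} | {S0,S3}.
S0 and S3 lie in the same block of the stable partition, so they are equivalent — no string distinguishes them.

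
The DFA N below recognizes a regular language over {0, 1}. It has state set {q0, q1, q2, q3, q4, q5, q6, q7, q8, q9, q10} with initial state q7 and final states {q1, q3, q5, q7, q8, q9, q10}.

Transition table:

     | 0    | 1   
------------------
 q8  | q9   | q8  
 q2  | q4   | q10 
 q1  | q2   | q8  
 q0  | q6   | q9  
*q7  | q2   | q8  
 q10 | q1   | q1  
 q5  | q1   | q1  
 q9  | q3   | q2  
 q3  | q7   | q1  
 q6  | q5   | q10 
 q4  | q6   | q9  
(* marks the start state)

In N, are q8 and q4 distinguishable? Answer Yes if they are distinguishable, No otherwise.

Yes

First remove the unreachable states {q0}; 10 states remain.
P0 = {q1,q3,q5,q7,q8,q9,q10} | {q2,q4,q6}.
Refine {q1,q3,q5,q7,q8,q9,q10} on symbol 0: members go to different blocks, giving {q3,q5,q8,q9,q10} and {q1,q7}.
Split {q3,q5,q8,q9,q10} by δ(·,0) → {q3,q5,q10} and {q8,q9}.
Split {q2,q4,q6} by δ(·,0) → {q2,q4} and {q6}.
Split {q2,q4} by δ(·,0) → {q2} and {q4}.
Split {q8,q9} by δ(·,0) → {q8} and {q9}.
The partition is now stable with 7 blocks: {q3,q5,q10} | {q2} | {q1,q7} | {q8} | {q6} | {q4} | {q9}.
q8 and q4 end up in different blocks, so they are distinguishable. For instance, the string 'ε' is accepted from only q8.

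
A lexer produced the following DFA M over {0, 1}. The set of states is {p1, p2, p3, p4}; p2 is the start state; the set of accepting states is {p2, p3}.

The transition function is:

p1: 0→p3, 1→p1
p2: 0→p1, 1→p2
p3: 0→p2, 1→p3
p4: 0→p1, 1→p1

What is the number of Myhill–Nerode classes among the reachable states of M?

Reachable states from the start: {p1,p2,p3}. Unreachable: {p4} — drop them.
Start with accepting vs non-accepting: {p2,p3} | {p1}.
On input 0, block {p2,p3} splits into {p2} and {p3}.
The partition is now stable with 3 blocks: {p2} | {p1} | {p3}.

3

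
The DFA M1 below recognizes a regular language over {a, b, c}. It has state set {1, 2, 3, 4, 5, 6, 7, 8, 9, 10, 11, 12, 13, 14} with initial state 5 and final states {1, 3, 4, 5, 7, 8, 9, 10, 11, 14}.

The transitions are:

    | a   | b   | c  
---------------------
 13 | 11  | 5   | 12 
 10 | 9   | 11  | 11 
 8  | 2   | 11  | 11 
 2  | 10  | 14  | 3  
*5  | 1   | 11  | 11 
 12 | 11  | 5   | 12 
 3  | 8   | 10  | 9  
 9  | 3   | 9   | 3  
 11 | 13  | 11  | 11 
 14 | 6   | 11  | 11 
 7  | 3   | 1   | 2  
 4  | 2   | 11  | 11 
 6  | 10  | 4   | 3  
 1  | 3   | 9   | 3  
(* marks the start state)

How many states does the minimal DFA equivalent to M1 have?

7

First remove the unreachable states {7}; 13 states remain.
Initial partition by acceptance: {1,3,4,5,8,9,10,11,14} | {2,6,12,13}.
Refine {1,3,4,5,8,9,10,11,14} on symbol a: members go to different blocks, giving {1,3,5,9,10} and {4,8,11,14}.
Refine {1,3,5,9,10} on symbol a: members go to different blocks, giving {1,5,9,10} and {3}.
Refine {1,5,9,10} on symbol a: members go to different blocks, giving {1,9} and {5,10}.
Refine {2,6,12,13} on symbol a: members go to different blocks, giving {2,6} and {12,13}.
Refine {4,8,11,14} on symbol a: members go to different blocks, giving {4,8,14} and {11}.
No further refinement is possible. Final partition (7 blocks): {1,9} | {2,6} | {4,8,14} | {3} | {5,10} | {12,13} | {11}.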